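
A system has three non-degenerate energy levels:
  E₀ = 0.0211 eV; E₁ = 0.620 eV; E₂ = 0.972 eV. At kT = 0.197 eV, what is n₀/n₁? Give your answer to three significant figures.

20.9

n₀/n₁ = exp[−(E₀−E₁)/kT] = exp(−(-0.5989 eV)/(0.197 eV)) = exp(3.0401) = 20.9.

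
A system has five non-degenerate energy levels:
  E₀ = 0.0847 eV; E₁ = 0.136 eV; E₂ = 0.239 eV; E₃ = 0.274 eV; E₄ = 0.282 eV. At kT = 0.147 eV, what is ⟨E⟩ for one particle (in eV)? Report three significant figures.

0.160 eV

Eᵢ/kT = 0.57619, 0.92517, 1.6259, 1.8639, 1.9184.
Z = Σ e^(−Eᵢ/kT) = e^(−0.57619) + e^(−0.92517) + e^(−1.6259) + e^(−1.8639) + e^(−1.9184) = 0.56204 + 0.39646 + 0.19673 + 0.15507 + 0.14684 = 1.4571.
⟨E⟩ = Σ Eᵢ e^(−Eᵢ/kT) / Z = (0.0847·0.56204 + 0.136·0.39646 + 0.239·0.19673 + 0.274·0.15507 + 0.282·0.14684) / 1.4571 = 0.160 eV.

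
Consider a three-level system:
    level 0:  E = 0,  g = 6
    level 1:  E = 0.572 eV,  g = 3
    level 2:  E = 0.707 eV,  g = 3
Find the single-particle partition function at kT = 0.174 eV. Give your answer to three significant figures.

Eᵢ/kT = 0, 3.2874, 4.0632.
Z = Σ gᵢe^(−Eᵢ/kT) = 6·e^(−0) + 3·e^(−3.2874) + 3·e^(−4.0632) = 6.0000 + 0.11205 + 0.051582 = 6.1636.

Z = 6.16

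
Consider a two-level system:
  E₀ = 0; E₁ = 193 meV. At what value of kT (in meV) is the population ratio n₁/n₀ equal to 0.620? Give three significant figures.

n₁/n₀ = exp[−(E₁−E₀)/kT] = 0.620.
⇒ (E₁−E₀)/kT = ln(1/0.620) = ln(1.6129) = 0.47803.
kT = 193 meV / 0.47803 = 404 meV.

404 meV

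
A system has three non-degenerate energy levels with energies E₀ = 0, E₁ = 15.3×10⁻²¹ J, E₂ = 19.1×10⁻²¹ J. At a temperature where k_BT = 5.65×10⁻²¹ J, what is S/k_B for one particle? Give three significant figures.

Eᵢ/kT = 0, 2.7080, 3.3805.
Z = Σ e^(−Eᵢ/kT) = e^(−0) + e^(−2.7080) + e^(−3.3805) = 1.0000 + 0.066670 + 0.034030 = 1.1007.
⟨E⟩ = Σ EᵢPᵢ = 1.5172 ×10⁻²¹ J.
S/k_B = ln Z + ⟨E⟩/kT = ln(1.1007) + 1.5172/5.65 = 0.095946 + 0.26853 = 0.364.

0.364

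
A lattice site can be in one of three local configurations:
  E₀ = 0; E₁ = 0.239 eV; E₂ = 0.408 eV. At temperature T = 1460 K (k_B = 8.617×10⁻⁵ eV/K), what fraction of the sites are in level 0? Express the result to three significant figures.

0.841

k_BT = 8.617×10⁻⁵ × 1460 K = 0.12581 eV.
Eᵢ/kT = 0, 1.8997, 3.2430.
Z = Σ e^(−Eᵢ/kT) = e^(−0) + e^(−1.8997) + e^(−3.2430) = 1.0000 + 0.14961 + 0.039047 = 1.1887.
P₀ = e^(−E₀/kT) / Z = 1.0000/1.1887 = 0.841.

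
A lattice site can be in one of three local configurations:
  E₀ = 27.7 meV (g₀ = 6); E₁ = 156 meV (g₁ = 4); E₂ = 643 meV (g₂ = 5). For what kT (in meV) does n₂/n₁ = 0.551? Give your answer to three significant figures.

n₂/n₁ = (g₂/g₁) exp[−(E₂−E₁)/kT] = 0.551.
⇒ (E₂−E₁)/kT = ln((5/4)/0.551) = ln(2.2686) = 0.81916.
kT = 487 meV / 0.81916 = 595 meV.

595 meV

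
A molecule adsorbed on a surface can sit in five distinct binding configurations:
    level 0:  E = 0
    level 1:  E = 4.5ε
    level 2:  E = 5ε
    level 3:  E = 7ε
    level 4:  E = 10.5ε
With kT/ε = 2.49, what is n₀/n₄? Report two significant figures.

n₀/n₄ = exp[−(E₀−E₄)/kT] = exp(−(-10.5ε)/(2.49ε)) = exp(4.217) = 68.

68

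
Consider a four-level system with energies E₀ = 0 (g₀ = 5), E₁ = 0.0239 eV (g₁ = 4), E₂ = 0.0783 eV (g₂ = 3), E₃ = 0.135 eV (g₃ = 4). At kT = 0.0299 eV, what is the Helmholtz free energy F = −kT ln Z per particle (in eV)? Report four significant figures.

Eᵢ/kT = 0, 0.799331, 2.61873, 4.51505.
Z = Σ gᵢe^(−Eᵢ/kT) = 5·e^(−0) + 4·e^(−0.799331) + 3·e^(−2.61873) + 4·e^(−4.51505) = 5.00000 + 1.79852 + 0.218686 + 0.0437722 = 7.06098.
F = −kT ln Z = −0.0299 × ln(7.06098) = −0.0299 × 1.95458 = -0.05844 eV.

-0.05844 eV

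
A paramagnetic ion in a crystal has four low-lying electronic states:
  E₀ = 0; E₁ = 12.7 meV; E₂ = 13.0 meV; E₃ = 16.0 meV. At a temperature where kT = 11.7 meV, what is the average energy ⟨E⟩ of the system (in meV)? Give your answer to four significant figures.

6.580 meV

Eᵢ/kT = 0, 1.08547, 1.11111, 1.36752.
Z = Σ e^(−Eᵢ/kT) = e^(−0) + e^(−1.08547) + e^(−1.11111) + e^(−1.36752) = 1.00000 + 0.337743 + 0.329193 + 0.254738 = 1.92167.
⟨E⟩ = Σ Eᵢ e^(−Eᵢ/kT) / Z = (0·1.00000 + 12.7·0.337743 + 13.0·0.329193 + 16.0·0.254738) / 1.92167 = 6.580 meV.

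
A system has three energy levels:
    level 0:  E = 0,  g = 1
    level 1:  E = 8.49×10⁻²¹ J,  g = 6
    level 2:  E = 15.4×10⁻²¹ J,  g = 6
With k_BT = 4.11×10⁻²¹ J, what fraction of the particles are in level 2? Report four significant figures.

Eᵢ/kT = 0, 2.06569, 3.74696.
Z = Σ gᵢe^(−Eᵢ/kT) = 1·e^(−0) + 6·e^(−2.06569) + 6·e^(−3.74696) = 1.00000 + 0.760385 + 0.141536 = 1.90192.
P₂ = g₂ e^(−E₂/kT) / Z = 0.141536/1.90192 = 0.07442.

0.07442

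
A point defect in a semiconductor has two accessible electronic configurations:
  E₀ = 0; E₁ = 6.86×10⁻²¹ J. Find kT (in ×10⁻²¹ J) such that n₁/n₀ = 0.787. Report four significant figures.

28.64 ×10⁻²¹ J

n₁/n₀ = exp[−(E₁−E₀)/kT] = 0.787.
⇒ (E₁−E₀)/kT = ln(1/0.787) = ln(1.27065) = 0.239529.
kT = 6.86 ×10⁻²¹ J / 0.239529 = 28.64 ×10⁻²¹ J.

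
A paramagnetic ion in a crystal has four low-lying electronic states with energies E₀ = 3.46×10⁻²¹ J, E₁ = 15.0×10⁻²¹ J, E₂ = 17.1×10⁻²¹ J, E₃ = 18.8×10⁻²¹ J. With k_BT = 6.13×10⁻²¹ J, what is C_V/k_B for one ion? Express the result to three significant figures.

Eᵢ/kT = 0.56444, 2.4470, 2.7896, 3.0669.
Z = Σ e^(−Eᵢ/kT) = e^(−0.56444) + e^(−2.4470) + e^(−2.7896) + e^(−3.0669) = 0.56868 + 0.086553 + 0.061446 + 0.046565 = 0.76324.
⟨E⟩ = 6.8027, ⟨E²⟩ = 79.540.
C_V/k_B = (⟨E²⟩ − ⟨E⟩²)/(kT)² = (79.540 − 46.277)/37.577 = 0.885.

0.885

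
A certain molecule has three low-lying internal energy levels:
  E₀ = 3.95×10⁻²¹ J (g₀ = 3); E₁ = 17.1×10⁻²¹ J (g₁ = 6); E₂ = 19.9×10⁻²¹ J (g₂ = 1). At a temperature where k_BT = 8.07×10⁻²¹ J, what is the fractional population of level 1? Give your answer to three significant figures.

0.273

Eᵢ/kT = 0.48947, 2.1190, 2.4659.
Z = Σ gᵢe^(−Eᵢ/kT) = 3·e^(−0.48947) + 6·e^(−2.1190) + 1·e^(−2.4659) = 1.8389 + 0.72091 + 0.084932 = 2.6447.
P₁ = g₁ e^(−E₁/kT) / Z = 0.72091/2.6447 = 0.273.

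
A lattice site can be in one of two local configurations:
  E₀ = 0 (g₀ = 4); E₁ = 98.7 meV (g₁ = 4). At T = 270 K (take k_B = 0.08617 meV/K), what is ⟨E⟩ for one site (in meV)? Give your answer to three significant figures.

1.40 meV

k_BT = 0.08617 × 270 K = 23.266 meV.
Eᵢ/kT = 0, 4.2422.
Z = Σ gᵢe^(−Eᵢ/kT) = 4·e^(−0) + 4·e^(−4.2422) = 4.0000 + 0.057504 = 4.0575.
⟨E⟩ = Σ Eᵢ gᵢe^(−Eᵢ/kT) / Z = (0·4.0000 + 98.7·0.057504) / 4.0575 = 1.40 meV.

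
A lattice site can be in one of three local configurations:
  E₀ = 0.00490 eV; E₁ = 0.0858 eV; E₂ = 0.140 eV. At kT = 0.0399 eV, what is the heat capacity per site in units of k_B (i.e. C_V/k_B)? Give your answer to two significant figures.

0.69

Eᵢ/kT = 0.1228, 2.150, 3.509.
Z = Σ e^(−Eᵢ/kT) = e^(−0.1228) + e^(−2.150) + e^(−3.509) = 0.8844 + 0.1165 + 0.02993 = 1.031.
⟨E⟩ = 0.01796 eV, ⟨E²⟩ = 0.001421 eV².
C_V/k_B = (⟨E²⟩ − ⟨E⟩²)/(kT)² = (0.001421 − 0.0003226)/0.001592 = 0.69.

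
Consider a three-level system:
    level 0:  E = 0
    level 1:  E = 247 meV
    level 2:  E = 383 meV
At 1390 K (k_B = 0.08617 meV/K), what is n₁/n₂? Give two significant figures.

3.1

k_BT = 0.08617 × 1390 K = 119.8 meV.
n₁/n₂ = exp[−(E₁−E₂)/kT] = exp(−(-136 meV)/(119.8 meV)) = exp(1.135) = 3.1.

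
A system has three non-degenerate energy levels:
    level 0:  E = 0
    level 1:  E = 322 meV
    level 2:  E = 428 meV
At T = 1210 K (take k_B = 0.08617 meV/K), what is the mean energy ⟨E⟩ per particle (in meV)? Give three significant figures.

k_BT = 0.08617 × 1210 K = 104.27 meV.
Eᵢ/kT = 0, 3.0881, 4.1047.
Z = Σ e^(−Eᵢ/kT) = e^(−0) + e^(−3.0881) + e^(−4.1047) = 1.0000 + 0.045588 + 0.016495 = 1.0621.
⟨E⟩ = Σ Eᵢ e^(−Eᵢ/kT) / Z = (0·1.0000 + 322·0.045588 + 428·0.016495) / 1.0621 = 20.5 meV.

20.5 meV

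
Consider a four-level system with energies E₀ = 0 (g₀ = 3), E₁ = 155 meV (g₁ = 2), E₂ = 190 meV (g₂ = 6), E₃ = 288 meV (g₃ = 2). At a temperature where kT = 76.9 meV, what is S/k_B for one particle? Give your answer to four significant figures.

Eᵢ/kT = 0, 2.01560, 2.47074, 3.74512.
Z = Σ gᵢe^(−Eᵢ/kT) = 3·e^(−0) + 2·e^(−2.01560) + 6·e^(−2.47074) + 2·e^(−3.74512) = 3.00000 + 0.266481 + 0.507134 + 0.0472656 = 3.82088.
⟨E⟩ = Σ EᵢPᵢ = 39.5910 meV.
S/k_B = ln Z + ⟨E⟩/kT = ln(3.82088) + 39.5910/76.9 = 1.34048 + 0.514837 = 1.855.

1.855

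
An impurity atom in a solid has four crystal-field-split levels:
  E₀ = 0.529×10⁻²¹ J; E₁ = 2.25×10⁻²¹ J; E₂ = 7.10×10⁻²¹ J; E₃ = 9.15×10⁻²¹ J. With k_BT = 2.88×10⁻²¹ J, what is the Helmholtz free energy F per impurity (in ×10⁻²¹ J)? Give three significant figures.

Eᵢ/kT = 0.18368, 0.78125, 2.4653, 3.1771.
Z = Σ e^(−Eᵢ/kT) = e^(−0.18368) + e^(−0.78125) + e^(−2.4653) + e^(−3.1771) = 0.83220 + 0.45783 + 0.084983 + 0.041706 = 1.4167.
F = −kT ln Z = −2.88 × ln(1.4167) = −2.88 × 0.34833 = -1.00 ×10⁻²¹ J.

-1.00 ×10⁻²¹ J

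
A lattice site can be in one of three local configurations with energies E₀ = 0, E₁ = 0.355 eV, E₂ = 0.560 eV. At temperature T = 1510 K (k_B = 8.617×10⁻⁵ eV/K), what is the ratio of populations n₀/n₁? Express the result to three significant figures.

k_BT = 8.617×10⁻⁵ × 1510 K = 0.13012 eV.
n₀/n₁ = exp[−(E₀−E₁)/kT] = exp(−(-0.355 eV)/(0.13012 eV)) = exp(2.7283) = 15.3.

15.3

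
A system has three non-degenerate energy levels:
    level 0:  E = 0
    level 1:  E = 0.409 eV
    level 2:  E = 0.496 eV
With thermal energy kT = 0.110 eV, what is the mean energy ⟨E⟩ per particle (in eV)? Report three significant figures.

0.0149 eV

Eᵢ/kT = 0, 3.7182, 4.5091.
Z = Σ e^(−Eᵢ/kT) = e^(−0) + e^(−3.7182) + e^(−4.5091) = 1.0000 + 0.024278 + 0.011008 = 1.0353.
⟨E⟩ = Σ Eᵢ e^(−Eᵢ/kT) / Z = (0·1.0000 + 0.409·0.024278 + 0.496·0.011008) / 1.0353 = 0.0149 eV.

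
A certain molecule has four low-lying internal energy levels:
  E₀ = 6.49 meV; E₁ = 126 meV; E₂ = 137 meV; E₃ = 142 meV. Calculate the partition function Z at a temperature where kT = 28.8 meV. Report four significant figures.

Z = 0.8266

Eᵢ/kT = 0.225347, 4.37500, 4.75694, 4.93056.
Z = Σ e^(−Eᵢ/kT) = e^(−0.225347) + e^(−4.37500) + e^(−4.75694) + e^(−4.93056) = 0.798239 + 0.0125881 + 0.00859186 + 0.00722246 = 0.826641.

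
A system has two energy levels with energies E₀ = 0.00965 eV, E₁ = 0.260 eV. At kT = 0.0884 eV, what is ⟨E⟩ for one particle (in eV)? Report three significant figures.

Eᵢ/kT = 0.10916, 2.9412.
Z = Σ e^(−Eᵢ/kT) = e^(−0.10916) + e^(−2.9412) = 0.89659 + 0.052802 = 0.94939.
⟨E⟩ = Σ Eᵢ e^(−Eᵢ/kT) / Z = (0.00965·0.89659 + 0.260·0.052802) / 0.94939 = 0.0236 eV.

0.0236 eV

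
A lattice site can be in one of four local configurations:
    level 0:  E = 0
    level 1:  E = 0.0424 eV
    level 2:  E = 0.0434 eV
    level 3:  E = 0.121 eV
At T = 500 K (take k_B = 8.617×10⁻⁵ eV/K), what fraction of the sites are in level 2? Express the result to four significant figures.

0.2030

k_BT = 8.617×10⁻⁵ × 500 K = 0.0430850 eV.
Eᵢ/kT = 0, 0.984101, 1.00731, 2.80840.
Z = Σ e^(−Eᵢ/kT) = e^(−0) + e^(−0.984101) + e^(−1.00731) + e^(−2.80840) = 1.00000 + 0.373775 + 0.365200 + 0.0603014 = 1.79928.
P₂ = e^(−E₂/kT) / Z = 0.365200/1.79928 = 0.2030.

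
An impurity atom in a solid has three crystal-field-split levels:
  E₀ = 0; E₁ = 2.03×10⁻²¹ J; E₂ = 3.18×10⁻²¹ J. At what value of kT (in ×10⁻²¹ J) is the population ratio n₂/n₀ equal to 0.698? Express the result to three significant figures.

8.84 ×10⁻²¹ J

n₂/n₀ = exp[−(E₂−E₀)/kT] = 0.698.
⇒ (E₂−E₀)/kT = ln(1/0.698) = ln(1.4327) = 0.35956.
kT = 3.18 ×10⁻²¹ J / 0.35956 = 8.84 ×10⁻²¹ J.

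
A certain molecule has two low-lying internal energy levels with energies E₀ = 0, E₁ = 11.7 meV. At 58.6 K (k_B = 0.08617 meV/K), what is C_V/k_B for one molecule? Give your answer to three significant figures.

k_BT = 0.08617 × 58.6 K = 5.0496 meV.
Eᵢ/kT = 0, 2.3170.
Z = Σ e^(−Eᵢ/kT) = e^(−0) + e^(−2.3170) = 1.0000 + 0.098569 = 1.0986.
⟨E⟩ = 1.0498 meV, ⟨E²⟩ = 12.282 meV².
C_V/k_B = (⟨E²⟩ − ⟨E⟩²)/(kT)² = (12.282 − 1.1021)/25.498 = 0.438.

0.438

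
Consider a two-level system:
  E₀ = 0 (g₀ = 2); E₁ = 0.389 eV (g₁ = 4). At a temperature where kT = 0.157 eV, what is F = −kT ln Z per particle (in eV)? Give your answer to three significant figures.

-0.133 eV

Eᵢ/kT = 0, 2.4777.
Z = Σ gᵢe^(−Eᵢ/kT) = 2·e^(−0) + 4·e^(−2.4777) = 2.0000 + 0.33574 = 2.3357.
F = −kT ln Z = −0.157 × ln(2.3357) = −0.157 × 0.84831 = -0.133 eV.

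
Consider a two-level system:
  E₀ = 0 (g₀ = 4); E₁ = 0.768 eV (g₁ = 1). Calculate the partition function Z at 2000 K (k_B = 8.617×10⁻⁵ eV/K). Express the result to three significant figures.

k_BT = 8.617×10⁻⁵ × 2000 K = 0.17234 eV.
Eᵢ/kT = 0, 4.4563.
Z = Σ gᵢe^(−Eᵢ/kT) = 4·e^(−0) + 1·e^(−4.4563) = 4.0000 + 0.011605 = 4.0116.

Z = 4.01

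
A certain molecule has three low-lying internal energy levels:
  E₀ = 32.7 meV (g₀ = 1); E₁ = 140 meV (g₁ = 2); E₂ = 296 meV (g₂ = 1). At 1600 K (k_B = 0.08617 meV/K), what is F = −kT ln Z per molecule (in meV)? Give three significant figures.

k_BT = 0.08617 × 1600 K = 137.87 meV.
Eᵢ/kT = 0.23718, 1.0154, 2.1470.
Z = Σ gᵢe^(−Eᵢ/kT) = 1·e^(−0.23718) + 2·e^(−1.0154) + 1·e^(−2.1470) = 0.78885 + 0.72451 + 0.11683 = 1.6302.
F = −kT ln Z = −137.87 × ln(1.6302) = −137.87 × 0.48870 = -67.4 meV.

-67.4 meV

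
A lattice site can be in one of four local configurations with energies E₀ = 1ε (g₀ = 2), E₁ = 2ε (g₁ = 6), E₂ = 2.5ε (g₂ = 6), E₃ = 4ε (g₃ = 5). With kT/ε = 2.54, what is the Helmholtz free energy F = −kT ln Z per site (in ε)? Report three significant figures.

-5.07 ε

Eᵢ/kT = 0.39370, 0.78740, 0.98425, 1.5748.
Z = Σ gᵢe^(−Eᵢ/kT) = 2·e^(−0.39370) + 6·e^(−0.78740) + 6·e^(−0.98425) + 5·e^(−1.5748) = 1.3491 + 2.7302 + 2.2423 + 1.0352 = 7.3568.
F = −kT ln Z = −2.54 × ln(7.3568) = −2.54 × 1.9956 = -5.07 ε.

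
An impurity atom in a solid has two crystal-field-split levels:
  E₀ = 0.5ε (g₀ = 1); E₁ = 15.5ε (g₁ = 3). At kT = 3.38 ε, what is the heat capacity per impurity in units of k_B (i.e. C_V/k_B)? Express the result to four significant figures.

Eᵢ/kT = 0.147929, 4.58580.
Z = Σ gᵢe^(−Eᵢ/kT) = 1·e^(−0.147929) + 3·e^(−4.58580) = 0.862492 + 0.0305868 = 0.893079.
⟨E⟩ = 1.01373 ε, ⟨E²⟩ = 8.46969 ε².
C_V/k_B = (⟨E²⟩ − ⟨E⟩²)/(kT)² = (8.46969 − 1.02765)/11.4244 = 0.6514.

0.6514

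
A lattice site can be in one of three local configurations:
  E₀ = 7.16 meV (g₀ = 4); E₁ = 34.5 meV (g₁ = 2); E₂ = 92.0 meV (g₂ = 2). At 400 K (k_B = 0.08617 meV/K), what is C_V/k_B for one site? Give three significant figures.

k_BT = 0.08617 × 400 K = 34.468 meV.
Eᵢ/kT = 0.20773, 1.0009, 2.6691.
Z = Σ gᵢe^(−Eᵢ/kT) = 4·e^(−0.20773) + 2·e^(−1.0009) + 2·e^(−2.6691) = 3.2497 + 0.73510 + 0.13863 = 4.1234.
⟨E⟩ = 14.886 meV, ⟨E²⟩ = 537.16 meV².
C_V/k_B = (⟨E²⟩ − ⟨E⟩²)/(kT)² = (537.16 − 221.59)/1188.0 = 0.266.

0.266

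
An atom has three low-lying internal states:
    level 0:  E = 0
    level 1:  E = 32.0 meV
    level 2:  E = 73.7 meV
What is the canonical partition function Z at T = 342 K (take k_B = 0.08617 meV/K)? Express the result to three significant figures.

k_BT = 0.08617 × 342 K = 29.470 meV.
Eᵢ/kT = 0, 1.0859, 2.5008.
Z = Σ e^(−Eᵢ/kT) = e^(−0) + e^(−1.0859) + e^(−2.5008) = 1.0000 + 0.33760 + 0.082019 = 1.4196.

Z = 1.42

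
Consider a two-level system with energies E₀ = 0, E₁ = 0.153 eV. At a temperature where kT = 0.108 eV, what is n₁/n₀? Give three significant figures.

0.243

n₁/n₀ = exp[−(E₁−E₀)/kT] = exp(−(0.153 eV)/(0.108 eV)) = exp(-1.4167) = 0.243.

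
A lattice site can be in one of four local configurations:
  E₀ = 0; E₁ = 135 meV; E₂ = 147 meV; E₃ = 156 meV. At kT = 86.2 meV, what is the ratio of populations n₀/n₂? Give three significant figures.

5.50

n₀/n₂ = exp[−(E₀−E₂)/kT] = exp(−(-147 meV)/(86.2 meV)) = exp(1.7053) = 5.50.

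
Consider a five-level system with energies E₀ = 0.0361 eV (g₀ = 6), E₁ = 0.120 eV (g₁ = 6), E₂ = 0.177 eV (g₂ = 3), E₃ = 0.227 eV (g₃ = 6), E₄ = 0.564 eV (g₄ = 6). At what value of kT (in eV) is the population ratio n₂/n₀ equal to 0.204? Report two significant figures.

0.16 eV

n₂/n₀ = (g₂/g₀) exp[−(E₂−E₀)/kT] = 0.204.
⇒ (E₂−E₀)/kT = ln((3/6)/0.204) = ln(2.451) = 0.8965.
kT = 0.1409 eV / 0.8965 = 0.16 eV.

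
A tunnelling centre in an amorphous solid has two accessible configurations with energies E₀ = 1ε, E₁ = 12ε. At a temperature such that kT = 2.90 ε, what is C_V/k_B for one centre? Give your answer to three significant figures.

0.310

Eᵢ/kT = 0.34483, 4.1379.
Z = Σ e^(−Eᵢ/kT) = e^(−0.34483) + e^(−4.1379) = 0.70834 + 0.015956 = 0.72430.
⟨E⟩ = 1.2423 ε, ⟨E²⟩ = 4.1502 ε².
C_V/k_B = (⟨E²⟩ − ⟨E⟩²)/(kT)² = (4.1502 − 1.5433)/8.4100 = 0.310.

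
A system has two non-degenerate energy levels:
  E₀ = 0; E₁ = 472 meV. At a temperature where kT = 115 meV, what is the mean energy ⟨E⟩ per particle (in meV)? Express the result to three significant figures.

Eᵢ/kT = 0, 4.1043.
Z = Σ e^(−Eᵢ/kT) = e^(−0) + e^(−4.1043) = 1.0000 + 0.016502 = 1.0165.
⟨E⟩ = Σ Eᵢ e^(−Eᵢ/kT) / Z = (0·1.0000 + 472·0.016502) / 1.0165 = 7.66 meV.

7.66 meV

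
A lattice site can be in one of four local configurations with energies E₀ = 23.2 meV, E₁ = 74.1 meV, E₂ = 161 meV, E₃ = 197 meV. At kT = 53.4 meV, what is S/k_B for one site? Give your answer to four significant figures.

Eᵢ/kT = 0.434457, 1.38764, 3.01498, 3.68914.
Z = Σ e^(−Eᵢ/kT) = e^(−0.434457) + e^(−1.38764) + e^(−3.01498) + e^(−3.68914) = 0.647616 + 0.249664 + 0.0490468 + 0.0249935 = 0.971320.
⟨E⟩ = Σ EᵢPᵢ = 47.7135 meV.
S/k_B = ln Z + ⟨E⟩/kT = ln(0.971320) + 47.7135/53.4 = -0.0290993 + 0.893511 = 0.8644.

0.8644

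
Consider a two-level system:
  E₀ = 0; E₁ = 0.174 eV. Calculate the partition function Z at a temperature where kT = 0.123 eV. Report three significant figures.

Z = 1.24

Eᵢ/kT = 0, 1.4146.
Z = Σ e^(−Eᵢ/kT) = e^(−0) + e^(−1.4146) = 1.0000 + 0.24302 = 1.2430.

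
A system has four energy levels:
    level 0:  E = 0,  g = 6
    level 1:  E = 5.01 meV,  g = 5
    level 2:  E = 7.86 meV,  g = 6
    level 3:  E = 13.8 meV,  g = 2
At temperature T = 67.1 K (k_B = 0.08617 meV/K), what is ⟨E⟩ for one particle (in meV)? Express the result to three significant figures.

2.56 meV

k_BT = 0.08617 × 67.1 K = 5.7820 meV.
Eᵢ/kT = 0, 0.86648, 1.3594, 2.3867.
Z = Σ gᵢe^(−Eᵢ/kT) = 6·e^(−0) + 5·e^(−0.86648) + 6·e^(−1.3594) + 2·e^(−2.3867) = 6.0000 + 2.1021 + 1.5409 + 0.18387 = 9.8269.
⟨E⟩ = Σ Eᵢ gᵢe^(−Eᵢ/kT) / Z = (0·6.0000 + 5.01·2.1021 + 7.86·1.5409 + 13.8·0.18387) / 9.8269 = 2.56 meV.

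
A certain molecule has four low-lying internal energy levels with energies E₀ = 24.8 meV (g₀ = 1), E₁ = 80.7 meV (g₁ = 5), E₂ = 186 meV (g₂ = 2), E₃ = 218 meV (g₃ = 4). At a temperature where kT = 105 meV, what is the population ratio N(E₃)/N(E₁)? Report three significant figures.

0.216

n₃/n₁ = (g₃/g₁) exp[−(E₃−E₁)/kT] = (4/5) × exp(−(137.3 meV)/(105 meV)) = (4/5) × exp(-1.3076) = 0.216.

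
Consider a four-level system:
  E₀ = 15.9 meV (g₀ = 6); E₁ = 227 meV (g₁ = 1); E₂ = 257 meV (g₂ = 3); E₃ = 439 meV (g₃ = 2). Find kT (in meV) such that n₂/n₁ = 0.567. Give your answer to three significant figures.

18.0 meV

n₂/n₁ = (g₂/g₁) exp[−(E₂−E₁)/kT] = 0.567.
⇒ (E₂−E₁)/kT = ln((3/1)/0.567) = ln(5.2910) = 1.6660.
kT = 30 meV / 1.6660 = 18.0 meV.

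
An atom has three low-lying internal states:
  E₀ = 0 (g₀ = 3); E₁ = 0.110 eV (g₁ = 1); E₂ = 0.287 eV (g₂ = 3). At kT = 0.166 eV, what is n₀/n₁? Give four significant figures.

n₀/n₁ = (g₀/g₁) exp[−(E₀−E₁)/kT] = (3/1) × exp(−(-0.110 eV)/(0.166 eV)) = (3/1) × exp(0.662651) = 5.820.

5.820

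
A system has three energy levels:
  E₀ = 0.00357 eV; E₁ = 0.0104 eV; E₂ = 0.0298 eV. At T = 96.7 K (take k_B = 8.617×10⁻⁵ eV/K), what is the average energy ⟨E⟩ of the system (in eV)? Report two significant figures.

k_BT = 8.617×10⁻⁵ × 96.7 K = 0.008333 eV.
Eᵢ/kT = 0.4284, 1.248, 3.576.
Z = Σ e^(−Eᵢ/kT) = e^(−0.4284) + e^(−1.248) + e^(−3.576) = 0.6516 + 0.2871 + 0.02799 = 0.9667.
⟨E⟩ = Σ Eᵢ e^(−Eᵢ/kT) / Z = (0.00357·0.6516 + 0.0104·0.2871 + 0.0298·0.02799) / 0.9667 = 0.0064 eV.

0.0064 eV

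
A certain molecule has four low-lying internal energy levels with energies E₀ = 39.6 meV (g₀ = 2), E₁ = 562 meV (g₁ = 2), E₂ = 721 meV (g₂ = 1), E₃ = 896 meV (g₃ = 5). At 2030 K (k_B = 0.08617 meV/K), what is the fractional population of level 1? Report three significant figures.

0.0468

k_BT = 0.08617 × 2030 K = 174.93 meV.
Eᵢ/kT = 0.22638, 3.2127, 4.1216, 5.1220.
Z = Σ gᵢe^(−Eᵢ/kT) = 2·e^(−0.22638) + 2·e^(−3.2127) + 1·e^(−4.1216) + 5·e^(−5.1220) = 1.5948 + 0.080496 + 0.016219 + 0.029820 = 1.7213.
P₁ = g₁ e^(−E₁/kT) / Z = 0.080496/1.7213 = 0.0468.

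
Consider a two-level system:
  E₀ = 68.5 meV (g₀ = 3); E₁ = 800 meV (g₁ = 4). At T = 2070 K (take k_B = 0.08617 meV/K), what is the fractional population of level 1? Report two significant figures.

k_BT = 0.08617 × 2070 K = 178.4 meV.
Eᵢ/kT = 0.3840, 4.484.
Z = Σ gᵢe^(−Eᵢ/kT) = 3·e^(−0.3840) + 4·e^(−4.484) = 2.043 + 0.04515 = 2.088.
P₁ = g₁ e^(−E₁/kT) / Z = 0.04515/2.088 = 0.022.

0.022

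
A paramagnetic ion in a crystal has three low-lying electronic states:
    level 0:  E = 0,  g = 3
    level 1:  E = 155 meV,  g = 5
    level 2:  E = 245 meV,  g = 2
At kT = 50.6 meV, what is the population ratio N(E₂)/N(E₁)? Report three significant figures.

n₂/n₁ = (g₂/g₁) exp[−(E₂−E₁)/kT] = (2/5) × exp(−(90 meV)/(50.6 meV)) = (2/5) × exp(-1.7787) = 0.0675.

0.0675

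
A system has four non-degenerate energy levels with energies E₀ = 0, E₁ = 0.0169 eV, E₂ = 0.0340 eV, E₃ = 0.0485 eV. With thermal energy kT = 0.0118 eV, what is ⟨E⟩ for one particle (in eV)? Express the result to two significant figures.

0.0051 eV

Eᵢ/kT = 0, 1.432, 2.881, 4.110.
Z = Σ e^(−Eᵢ/kT) = e^(−0) + e^(−1.432) + e^(−2.881) + e^(−4.110) = 1.000 + 0.2388 + 0.05608 + 0.01641 = 1.311.
⟨E⟩ = Σ Eᵢ e^(−Eᵢ/kT) / Z = (0·1.000 + 0.0169·0.2388 + 0.0340·0.05608 + 0.0485·0.01641) / 1.311 = 0.0051 eV.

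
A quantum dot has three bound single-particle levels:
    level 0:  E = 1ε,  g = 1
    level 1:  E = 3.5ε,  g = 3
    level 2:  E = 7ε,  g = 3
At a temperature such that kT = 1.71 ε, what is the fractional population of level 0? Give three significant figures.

Eᵢ/kT = 0.58480, 2.0468, 4.0936.
Z = Σ gᵢe^(−Eᵢ/kT) = 1·e^(−0.58480) + 3·e^(−2.0468) + 3·e^(−4.0936) = 0.55722 + 0.38744 + 0.050037 = 0.99470.
P₀ = g₀ e^(−E₀/kT) / Z = 0.55722/0.99470 = 0.560.

0.560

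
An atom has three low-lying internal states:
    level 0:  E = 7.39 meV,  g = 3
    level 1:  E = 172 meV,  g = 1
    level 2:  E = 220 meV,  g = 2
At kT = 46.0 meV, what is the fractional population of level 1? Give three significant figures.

Eᵢ/kT = 0.16065, 3.7391, 4.7826.
Z = Σ gᵢe^(−Eᵢ/kT) = 3·e^(−0.16065) + 1·e^(−3.7391) + 2·e^(−4.7826) = 2.5548 + 0.023775 + 0.016748 = 2.5953.
P₁ = g₁ e^(−E₁/kT) / Z = 0.023775/2.5953 = 0.00916.

0.00916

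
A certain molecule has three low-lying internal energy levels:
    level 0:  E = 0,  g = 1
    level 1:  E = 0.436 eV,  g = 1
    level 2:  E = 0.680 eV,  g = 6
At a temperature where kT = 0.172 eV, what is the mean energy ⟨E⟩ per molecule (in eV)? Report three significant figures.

0.0945 eV

Eᵢ/kT = 0, 2.5349, 3.9535.
Z = Σ gᵢe^(−Eᵢ/kT) = 1·e^(−0) + 1·e^(−2.5349) + 6·e^(−3.9535) = 1.0000 + 0.079270 + 0.11512 = 1.1944.
⟨E⟩ = Σ Eᵢ gᵢe^(−Eᵢ/kT) / Z = (0·1.0000 + 0.436·0.079270 + 0.680·0.11512) / 1.1944 = 0.0945 eV.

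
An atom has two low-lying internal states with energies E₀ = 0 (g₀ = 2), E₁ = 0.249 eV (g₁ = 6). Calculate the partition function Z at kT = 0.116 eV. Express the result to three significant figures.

Eᵢ/kT = 0, 2.1466.
Z = Σ gᵢe^(−Eᵢ/kT) = 2·e^(−0) + 6·e^(−2.1466) = 2.0000 + 0.70129 = 2.7013.

Z = 2.70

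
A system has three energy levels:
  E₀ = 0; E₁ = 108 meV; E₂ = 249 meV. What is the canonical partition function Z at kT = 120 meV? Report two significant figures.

Z = 1.5

Eᵢ/kT = 0, 0.9000, 2.075.
Z = Σ e^(−Eᵢ/kT) = e^(−0) + e^(−0.9000) + e^(−2.075) = 1.000 + 0.4066 + 0.1256 = 1.532.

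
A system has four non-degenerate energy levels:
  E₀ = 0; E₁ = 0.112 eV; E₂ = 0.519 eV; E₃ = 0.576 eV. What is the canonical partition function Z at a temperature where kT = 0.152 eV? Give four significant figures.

Z = 1.534

Eᵢ/kT = 0, 0.736842, 3.41447, 3.78947.
Z = Σ e^(−Eᵢ/kT) = e^(−0) + e^(−0.736842) + e^(−3.41447) + e^(−3.78947) = 1.00000 + 0.478623 + 0.0328938 + 0.0226076 = 1.53412.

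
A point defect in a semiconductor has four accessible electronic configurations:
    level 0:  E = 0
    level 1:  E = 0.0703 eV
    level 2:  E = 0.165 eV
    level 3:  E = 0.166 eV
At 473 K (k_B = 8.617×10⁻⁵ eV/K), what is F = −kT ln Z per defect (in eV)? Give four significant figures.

k_BT = 8.617×10⁻⁵ × 473 K = 0.0407584 eV.
Eᵢ/kT = 0, 1.72480, 4.04825, 4.07278.
Z = Σ e^(−Eᵢ/kT) = e^(−0) + e^(−1.72480) + e^(−4.04825) + e^(−4.07278) = 1.00000 + 0.178209 + 0.0174529 + 0.0170300 = 1.21269.
F = −kT ln Z = −0.0407584 × ln(1.21269) = −0.0407584 × 0.192841 = -0.007860 eV.

-0.007860 eV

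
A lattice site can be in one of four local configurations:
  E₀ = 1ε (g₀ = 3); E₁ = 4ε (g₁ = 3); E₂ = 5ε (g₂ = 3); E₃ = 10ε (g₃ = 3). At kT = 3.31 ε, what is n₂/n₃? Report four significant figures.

4.529

n₂/n₃ = (g₂/g₃) exp[−(E₂−E₃)/kT] = (3/3) × exp(−(-5ε)/(3.31ε)) = (3/3) × exp(1.51057) = 4.529.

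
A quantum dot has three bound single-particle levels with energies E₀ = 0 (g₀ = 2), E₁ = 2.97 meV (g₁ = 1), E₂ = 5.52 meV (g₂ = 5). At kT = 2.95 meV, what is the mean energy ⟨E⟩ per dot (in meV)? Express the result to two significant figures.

1.7 meV

Eᵢ/kT = 0, 1.007, 1.871.
Z = Σ gᵢe^(−Eᵢ/kT) = 2·e^(−0) + 1·e^(−1.007) + 5·e^(−1.871) = 2.000 + 0.3653 + 0.7698 = 3.135.
⟨E⟩ = Σ Eᵢ gᵢe^(−Eᵢ/kT) / Z = (0·2.000 + 2.97·0.3653 + 5.52·0.7698) / 3.135 = 1.7 meV.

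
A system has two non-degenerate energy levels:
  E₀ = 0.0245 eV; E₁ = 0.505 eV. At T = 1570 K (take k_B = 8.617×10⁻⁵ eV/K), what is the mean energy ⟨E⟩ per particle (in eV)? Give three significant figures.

0.0379 eV

k_BT = 8.617×10⁻⁵ × 1570 K = 0.13529 eV.
Eᵢ/kT = 0.18109, 3.7327.
Z = Σ e^(−Eᵢ/kT) = e^(−0.18109) + e^(−3.7327) = 0.83436 + 0.023928 = 0.85829.
⟨E⟩ = Σ Eᵢ e^(−Eᵢ/kT) / Z = (0.0245·0.83436 + 0.505·0.023928) / 0.85829 = 0.0379 eV.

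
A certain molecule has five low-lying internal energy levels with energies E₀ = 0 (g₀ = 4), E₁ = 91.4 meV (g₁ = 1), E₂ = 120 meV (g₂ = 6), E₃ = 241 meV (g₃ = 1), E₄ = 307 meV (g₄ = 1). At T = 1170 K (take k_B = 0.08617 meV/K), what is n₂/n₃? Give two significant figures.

20

k_BT = 0.08617 × 1170 K = 100.8 meV.
n₂/n₃ = (g₂/g₃) exp[−(E₂−E₃)/kT] = (6/1) × exp(−(-121 meV)/(100.8 meV)) = (6/1) × exp(1.200) = 20.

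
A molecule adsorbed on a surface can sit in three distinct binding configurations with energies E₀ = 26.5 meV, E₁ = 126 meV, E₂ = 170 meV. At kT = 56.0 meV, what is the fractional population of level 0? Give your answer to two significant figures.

0.80

Eᵢ/kT = 0.4732, 2.250, 3.036.
Z = Σ e^(−Eᵢ/kT) = e^(−0.4732) + e^(−2.250) + e^(−3.036) = 0.6230 + 0.1054 + 0.04803 = 0.7764.
P₀ = e^(−E₀/kT) / Z = 0.6230/0.7764 = 0.80.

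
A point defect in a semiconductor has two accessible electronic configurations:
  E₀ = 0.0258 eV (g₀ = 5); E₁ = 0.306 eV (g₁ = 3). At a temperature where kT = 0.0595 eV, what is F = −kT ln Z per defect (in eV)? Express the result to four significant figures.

-0.07028 eV

Eᵢ/kT = 0.433613, 5.14286.
Z = Σ gᵢe^(−Eᵢ/kT) = 5·e^(−0.433613) + 3·e^(−5.14286) = 3.24082 + 0.0175229 = 3.25834.
F = −kT ln Z = −0.0595 × ln(3.25834) = −0.0595 × 1.18122 = -0.07028 eV.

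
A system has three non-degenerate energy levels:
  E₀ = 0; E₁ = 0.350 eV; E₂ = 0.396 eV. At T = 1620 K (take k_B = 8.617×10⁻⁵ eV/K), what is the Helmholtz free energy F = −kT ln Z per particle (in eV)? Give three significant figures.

k_BT = 8.617×10⁻⁵ × 1620 K = 0.13960 eV.
Eᵢ/kT = 0, 2.5072, 2.8367.
Z = Σ e^(−Eᵢ/kT) = e^(−0) + e^(−2.5072) + e^(−2.8367) = 1.0000 + 0.081496 + 0.058619 = 1.1401.
F = −kT ln Z = −0.13960 × ln(1.1401) = −0.13960 × 0.13112 = -0.0183 eV.

-0.0183 eV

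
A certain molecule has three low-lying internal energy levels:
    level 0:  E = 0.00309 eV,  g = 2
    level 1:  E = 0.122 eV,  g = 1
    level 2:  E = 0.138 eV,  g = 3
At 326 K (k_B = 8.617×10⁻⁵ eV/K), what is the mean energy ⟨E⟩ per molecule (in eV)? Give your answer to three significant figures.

0.00557 eV

k_BT = 8.617×10⁻⁵ × 326 K = 0.028091 eV.
Eᵢ/kT = 0.11000, 4.3430, 4.9126.
Z = Σ gᵢe^(−Eᵢ/kT) = 2·e^(−0.11000) + 1·e^(−4.3430) + 3·e^(−4.9126) = 1.7917 + 0.012997 + 0.022060 = 1.8268.
⟨E⟩ = Σ Eᵢ gᵢe^(−Eᵢ/kT) / Z = (0.00309·1.7917 + 0.122·0.012997 + 0.138·0.022060) / 1.8268 = 0.00557 eV.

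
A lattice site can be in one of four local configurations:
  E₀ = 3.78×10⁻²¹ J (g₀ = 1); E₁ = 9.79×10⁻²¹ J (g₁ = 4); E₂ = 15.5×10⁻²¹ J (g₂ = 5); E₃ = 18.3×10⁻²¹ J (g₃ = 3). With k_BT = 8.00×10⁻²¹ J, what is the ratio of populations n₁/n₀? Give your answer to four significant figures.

n₁/n₀ = (g₁/g₀) exp[−(E₁−E₀)/kT] = (4/1) × exp(−(6.01 ×10⁻²¹ J)/(8.00 ×10⁻²¹ J)) = (4/1) × exp(-0.751250) = 1.887.

1.887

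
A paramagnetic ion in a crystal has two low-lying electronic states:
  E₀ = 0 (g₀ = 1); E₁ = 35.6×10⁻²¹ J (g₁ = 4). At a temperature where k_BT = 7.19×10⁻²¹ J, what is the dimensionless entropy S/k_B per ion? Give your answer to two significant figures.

Eᵢ/kT = 0, 4.951.
Z = Σ gᵢe^(−Eᵢ/kT) = 1·e^(−0) + 4·e^(−4.951) = 1.000 + 0.02831 = 1.028.
⟨E⟩ = Σ EᵢPᵢ = 0.9804 ×10⁻²¹ J.
S/k_B = ln Z + ⟨E⟩/kT = ln(1.028) + 0.9804/7.19 = 0.02762 + 0.1364 = 0.16.

0.16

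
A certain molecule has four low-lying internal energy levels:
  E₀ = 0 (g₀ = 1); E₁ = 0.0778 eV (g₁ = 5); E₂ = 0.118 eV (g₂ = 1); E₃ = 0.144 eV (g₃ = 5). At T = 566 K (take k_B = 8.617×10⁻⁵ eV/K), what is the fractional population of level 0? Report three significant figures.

0.423

k_BT = 8.617×10⁻⁵ × 566 K = 0.048772 eV.
Eᵢ/kT = 0, 1.5952, 2.4194, 2.9525.
Z = Σ gᵢe^(−Eᵢ/kT) = 1·e^(−0) + 5·e^(−1.5952) + 1·e^(−2.4194) + 5·e^(−2.9525) = 1.0000 + 1.0143 + 0.088975 + 0.26105 = 2.3643.
P₀ = g₀ e^(−E₀/kT) / Z = 1.0000/2.3643 = 0.423.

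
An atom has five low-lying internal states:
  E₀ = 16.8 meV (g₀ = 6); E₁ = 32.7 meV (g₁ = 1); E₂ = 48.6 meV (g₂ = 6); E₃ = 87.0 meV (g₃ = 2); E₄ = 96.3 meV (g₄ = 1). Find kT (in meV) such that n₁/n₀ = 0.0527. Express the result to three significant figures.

n₁/n₀ = (g₁/g₀) exp[−(E₁−E₀)/kT] = 0.0527.
⇒ (E₁−E₀)/kT = ln((1/6)/0.0527) = ln(3.1626) = 1.1514.
kT = 15.9 meV / 1.1514 = 13.8 meV.

13.8 meV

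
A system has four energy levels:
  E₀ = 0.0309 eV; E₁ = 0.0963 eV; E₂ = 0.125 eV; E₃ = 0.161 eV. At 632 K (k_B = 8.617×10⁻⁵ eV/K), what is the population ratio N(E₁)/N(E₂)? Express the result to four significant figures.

1.694

k_BT = 8.617×10⁻⁵ × 632 K = 0.0544594 eV.
n₁/n₂ = exp[−(E₁−E₂)/kT] = exp(−(-0.0287 eV)/(0.0544594 eV)) = exp(0.526998) = 1.694.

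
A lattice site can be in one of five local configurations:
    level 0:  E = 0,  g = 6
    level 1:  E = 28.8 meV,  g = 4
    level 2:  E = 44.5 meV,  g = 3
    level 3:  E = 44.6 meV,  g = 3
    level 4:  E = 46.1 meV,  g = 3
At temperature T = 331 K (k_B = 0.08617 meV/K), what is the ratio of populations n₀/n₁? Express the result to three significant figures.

k_BT = 0.08617 × 331 K = 28.522 meV.
n₀/n₁ = (g₀/g₁) exp[−(E₀−E₁)/kT] = (6/4) × exp(−(-28.8 meV)/(28.522 meV)) = (6/4) × exp(1.0097) = 4.12.

4.12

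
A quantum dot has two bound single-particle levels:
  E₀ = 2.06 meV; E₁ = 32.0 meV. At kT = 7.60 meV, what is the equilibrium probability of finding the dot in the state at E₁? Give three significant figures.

Eᵢ/kT = 0.27105, 4.2105.
Z = Σ e^(−Eᵢ/kT) = e^(−0.27105) + e^(−4.2105) = 0.76258 + 0.014839 = 0.77742.
P₁ = e^(−E₁/kT) / Z = 0.014839/0.77742 = 0.0191.

0.0191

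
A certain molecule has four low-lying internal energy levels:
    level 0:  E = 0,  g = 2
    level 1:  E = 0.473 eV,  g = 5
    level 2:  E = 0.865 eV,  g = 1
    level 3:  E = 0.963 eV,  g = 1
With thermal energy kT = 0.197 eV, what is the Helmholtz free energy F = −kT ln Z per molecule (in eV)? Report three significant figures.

-0.178 eV

Eᵢ/kT = 0, 2.4010, 4.3909, 4.8883.
Z = Σ gᵢe^(−Eᵢ/kT) = 2·e^(−0) + 5·e^(−2.4010) + 1·e^(−4.3909) + 1·e^(−4.8883) = 2.0000 + 0.45314 + 0.012390 + 0.0075342 = 2.4731.
F = −kT ln Z = −0.197 × ln(2.4731) = −0.197 × 0.90547 = -0.178 eV.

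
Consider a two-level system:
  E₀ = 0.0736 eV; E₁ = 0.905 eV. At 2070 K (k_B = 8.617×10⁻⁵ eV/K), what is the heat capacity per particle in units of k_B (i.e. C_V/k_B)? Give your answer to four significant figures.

0.2016

k_BT = 8.617×10⁻⁵ × 2070 K = 0.178372 eV.
Eᵢ/kT = 0.412621, 5.07367.
Z = Σ e^(−Eᵢ/kT) = e^(−0.412621) + e^(−5.07367) = 0.661913 + 0.00625941 = 0.668172.
⟨E⟩ = 0.0813886 eV, ⟨E²⟩ = 0.0130388 eV².
C_V/k_B = (⟨E²⟩ − ⟨E⟩²)/(kT)² = (0.0130388 − 0.00662410)/0.0318166 = 0.2016.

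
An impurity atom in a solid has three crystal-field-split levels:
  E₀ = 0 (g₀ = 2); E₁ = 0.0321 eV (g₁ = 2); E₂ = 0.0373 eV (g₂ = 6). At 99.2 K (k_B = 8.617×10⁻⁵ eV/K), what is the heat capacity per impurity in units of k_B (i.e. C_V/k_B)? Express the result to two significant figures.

0.94

k_BT = 8.617×10⁻⁵ × 99.2 K = 0.008548 eV.
Eᵢ/kT = 0, 3.755, 4.364.
Z = Σ gᵢe^(−Eᵢ/kT) = 2·e^(−0) + 2·e^(−3.755) + 6·e^(−4.364) = 2.000 + 0.04680 + 0.07636 = 2.123.
⟨E⟩ = 0.002049 eV, ⟨E²⟩ = 0.00007276 eV².
C_V/k_B = (⟨E²⟩ − ⟨E⟩²)/(kT)² = (0.00007276 − 0.000004198)/0.00007307 = 0.94.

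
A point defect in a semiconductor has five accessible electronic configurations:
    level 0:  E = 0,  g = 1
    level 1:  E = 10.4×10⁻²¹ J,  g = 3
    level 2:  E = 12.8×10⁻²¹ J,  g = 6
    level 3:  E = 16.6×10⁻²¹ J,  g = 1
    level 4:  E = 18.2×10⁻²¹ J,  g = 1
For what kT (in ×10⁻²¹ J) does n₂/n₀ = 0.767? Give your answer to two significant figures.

6.2 ×10⁻²¹ J

n₂/n₀ = (g₂/g₀) exp[−(E₂−E₀)/kT] = 0.767.
⇒ (E₂−E₀)/kT = ln((6/1)/0.767) = ln(7.823) = 2.057.
kT = 12.8 ×10⁻²¹ J / 2.057 = 6.2 ×10⁻²¹ J.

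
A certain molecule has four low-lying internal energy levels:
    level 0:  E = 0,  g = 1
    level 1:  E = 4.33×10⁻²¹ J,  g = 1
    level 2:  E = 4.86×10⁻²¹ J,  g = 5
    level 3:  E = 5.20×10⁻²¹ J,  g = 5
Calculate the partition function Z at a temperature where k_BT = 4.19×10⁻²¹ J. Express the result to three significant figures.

Eᵢ/kT = 0, 1.0334, 1.1599, 1.2411.
Z = Σ gᵢe^(−Eᵢ/kT) = 1·e^(−0) + 1·e^(−1.0334) + 5·e^(−1.1599) + 5·e^(−1.2411) = 1.0000 + 0.35580 + 1.5676 + 1.4453 = 4.3687.

Z = 4.37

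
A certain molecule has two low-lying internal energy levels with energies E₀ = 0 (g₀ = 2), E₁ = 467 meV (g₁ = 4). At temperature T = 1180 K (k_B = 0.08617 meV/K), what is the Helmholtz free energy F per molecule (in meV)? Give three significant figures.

-72.5 meV

k_BT = 0.08617 × 1180 K = 101.68 meV.
Eᵢ/kT = 0, 4.5928.
Z = Σ gᵢe^(−Eᵢ/kT) = 2·e^(−0) + 4·e^(−4.5928) = 2.0000 + 0.040498 = 2.0405.
F = −kT ln Z = −101.68 × ln(2.0405) = −101.68 × 0.71319 = -72.5 meV.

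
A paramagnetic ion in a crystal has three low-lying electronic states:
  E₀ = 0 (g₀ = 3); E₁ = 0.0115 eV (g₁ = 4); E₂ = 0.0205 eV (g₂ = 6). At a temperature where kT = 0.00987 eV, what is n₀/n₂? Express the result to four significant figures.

3.990

n₀/n₂ = (g₀/g₂) exp[−(E₀−E₂)/kT] = (3/6) × exp(−(-0.0205 eV)/(0.00987 eV)) = (3/6) × exp(2.07700) = 3.990.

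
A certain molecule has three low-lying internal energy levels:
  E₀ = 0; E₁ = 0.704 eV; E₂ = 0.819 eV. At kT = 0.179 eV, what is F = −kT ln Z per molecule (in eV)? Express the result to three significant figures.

-0.00527 eV

Eᵢ/kT = 0, 3.9330, 4.5754.
Z = Σ e^(−Eᵢ/kT) = e^(−0) + e^(−3.9330) + e^(−4.5754) = 1.0000 + 0.019585 + 0.010302 = 1.0299.
F = −kT ln Z = −0.179 × ln(1.0299) = −0.179 × 0.029462 = -0.00527 eV.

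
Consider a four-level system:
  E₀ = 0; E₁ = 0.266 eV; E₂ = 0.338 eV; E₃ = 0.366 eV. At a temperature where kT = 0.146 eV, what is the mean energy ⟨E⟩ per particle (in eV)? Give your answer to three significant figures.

0.0792 eV

Eᵢ/kT = 0, 1.8219, 2.3151, 2.5068.
Z = Σ e^(−Eᵢ/kT) = e^(−0) + e^(−1.8219) + e^(−2.3151) + e^(−2.5068) = 1.0000 + 0.16172 + 0.098756 + 0.081529 = 1.3420.
⟨E⟩ = Σ Eᵢ e^(−Eᵢ/kT) / Z = (0·1.0000 + 0.266·0.16172 + 0.338·0.098756 + 0.366·0.081529) / 1.3420 = 0.0792 eV.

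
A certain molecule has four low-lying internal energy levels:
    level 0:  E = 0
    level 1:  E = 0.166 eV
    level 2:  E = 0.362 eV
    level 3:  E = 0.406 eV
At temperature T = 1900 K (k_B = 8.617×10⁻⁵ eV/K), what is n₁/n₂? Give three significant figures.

k_BT = 8.617×10⁻⁵ × 1900 K = 0.16372 eV.
n₁/n₂ = exp[−(E₁−E₂)/kT] = exp(−(-0.196 eV)/(0.16372 eV)) = exp(1.1972) = 3.31.

3.31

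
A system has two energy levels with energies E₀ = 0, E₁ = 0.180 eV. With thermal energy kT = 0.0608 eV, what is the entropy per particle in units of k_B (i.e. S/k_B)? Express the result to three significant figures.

0.196

Eᵢ/kT = 0, 2.9605.
Z = Σ e^(−Eᵢ/kT) = e^(−0) + e^(−2.9605) = 1.0000 + 0.051793 = 1.0518.
⟨E⟩ = Σ EᵢPᵢ = 0.0088636 eV.
S/k_B = ln Z + ⟨E⟩/kT = ln(1.0518) + 0.0088636/0.0608 = 0.050503 + 0.14578 = 0.196.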